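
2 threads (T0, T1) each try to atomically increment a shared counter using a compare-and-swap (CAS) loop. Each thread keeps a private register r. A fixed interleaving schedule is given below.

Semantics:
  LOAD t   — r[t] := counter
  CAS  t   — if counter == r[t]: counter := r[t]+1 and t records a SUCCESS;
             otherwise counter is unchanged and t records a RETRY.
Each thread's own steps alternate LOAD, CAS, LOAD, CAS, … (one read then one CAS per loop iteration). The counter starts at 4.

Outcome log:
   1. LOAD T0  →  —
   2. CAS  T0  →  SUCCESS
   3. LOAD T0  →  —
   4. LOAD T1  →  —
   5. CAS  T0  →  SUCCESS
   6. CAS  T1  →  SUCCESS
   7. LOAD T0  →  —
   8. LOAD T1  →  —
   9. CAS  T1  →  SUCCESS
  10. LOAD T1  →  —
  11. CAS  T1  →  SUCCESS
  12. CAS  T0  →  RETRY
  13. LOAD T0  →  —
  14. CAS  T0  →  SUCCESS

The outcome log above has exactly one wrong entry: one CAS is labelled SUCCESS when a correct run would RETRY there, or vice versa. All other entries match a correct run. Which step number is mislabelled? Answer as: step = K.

Re-executing:
1. LOAD T0 → mem=4 r[T0]=4 [LOAD]
2. CAS T0 → mem=5 r[T0]=4 [OK]
3. LOAD T0 → mem=5 r[T0]=5 [LOAD]
4. LOAD T1 → mem=5 r[T1]=5 [LOAD]
5. CAS T0 → mem=6 r[T0]=5 [OK]
6. CAS T1 → mem=6 r[T1]=5 [RETRY]
7. LOAD T0 → mem=6 r[T0]=6 [LOAD]
8. LOAD T1 → mem=6 r[T1]=6 [LOAD]
9. CAS T1 → mem=7 r[T1]=6 [OK]
10. LOAD T1 → mem=7 r[T1]=7 [LOAD]
11. CAS T1 → mem=8 r[T1]=7 [OK]
12. CAS T0 → mem=8 r[T0]=6 [RETRY]
13. LOAD T0 → mem=8 r[T0]=8 [LOAD]
14. CAS T0 → mem=9 r[T0]=8 [OK]
Mismatch at 6.

step = 6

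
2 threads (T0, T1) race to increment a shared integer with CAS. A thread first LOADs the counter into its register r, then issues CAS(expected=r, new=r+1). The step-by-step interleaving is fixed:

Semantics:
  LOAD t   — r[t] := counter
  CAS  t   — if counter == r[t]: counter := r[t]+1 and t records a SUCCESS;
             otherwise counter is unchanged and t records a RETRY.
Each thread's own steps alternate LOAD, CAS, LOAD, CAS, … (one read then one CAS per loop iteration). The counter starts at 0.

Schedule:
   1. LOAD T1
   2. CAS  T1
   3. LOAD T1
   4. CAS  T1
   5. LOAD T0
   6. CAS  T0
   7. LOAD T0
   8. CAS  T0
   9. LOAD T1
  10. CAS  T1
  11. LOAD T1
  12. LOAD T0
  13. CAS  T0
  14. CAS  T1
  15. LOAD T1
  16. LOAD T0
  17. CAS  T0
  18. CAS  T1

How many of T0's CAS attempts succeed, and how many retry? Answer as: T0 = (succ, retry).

[1] T1.load  rd  (counter 0, T1.r 0)
[2] T1.cas  hit  (counter 1, T1.r 0)
[3] T1.load  rd  (counter 1, T1.r 1)
[4] T1.cas  hit  (counter 2, T1.r 1)
[5] T0.load  rd  (counter 2, T0.r 2)
[6] T0.cas  hit  (counter 3, T0.r 2)
[7] T0.load  rd  (counter 3, T0.r 3)
[8] T0.cas  hit  (counter 4, T0.r 3)
[9] T1.load  rd  (counter 4, T1.r 4)
[10] T1.cas  hit  (counter 5, T1.r 4)
[11] T1.load  rd  (counter 5, T1.r 5)
[12] T0.load  rd  (counter 5, T0.r 5)
[13] T0.cas  hit  (counter 6, T0.r 5)
[14] T1.cas  miss  (counter 6, T1.r 5)
[15] T1.load  rd  (counter 6, T1.r 6)
[16] T0.load  rd  (counter 6, T0.r 6)
[17] T0.cas  hit  (counter 7, T0.r 6)
[18] T1.cas  miss  (counter 7, T1.r 6)

T0 = (4, 0)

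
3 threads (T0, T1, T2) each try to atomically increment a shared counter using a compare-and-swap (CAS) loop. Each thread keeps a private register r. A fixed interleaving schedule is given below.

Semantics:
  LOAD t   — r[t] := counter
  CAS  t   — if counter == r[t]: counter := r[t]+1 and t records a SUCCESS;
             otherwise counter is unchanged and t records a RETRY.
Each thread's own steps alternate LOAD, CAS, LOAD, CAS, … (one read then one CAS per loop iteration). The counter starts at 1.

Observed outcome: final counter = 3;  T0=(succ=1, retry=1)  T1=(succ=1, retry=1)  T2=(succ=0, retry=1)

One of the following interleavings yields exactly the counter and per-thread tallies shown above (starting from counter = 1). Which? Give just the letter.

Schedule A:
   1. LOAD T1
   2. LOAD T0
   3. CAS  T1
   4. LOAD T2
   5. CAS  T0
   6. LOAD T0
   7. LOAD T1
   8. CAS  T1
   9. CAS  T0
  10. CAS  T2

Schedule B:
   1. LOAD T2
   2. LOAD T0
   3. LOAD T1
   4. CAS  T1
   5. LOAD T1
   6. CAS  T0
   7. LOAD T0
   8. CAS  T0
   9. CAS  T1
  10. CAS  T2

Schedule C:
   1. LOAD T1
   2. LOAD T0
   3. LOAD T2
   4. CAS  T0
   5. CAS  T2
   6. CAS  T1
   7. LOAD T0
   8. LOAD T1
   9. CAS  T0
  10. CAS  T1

Run B:
   1) LOAD T2:  M=1  r_T2=1
   2) LOAD T0:  M=1  r_T0=1
   3) LOAD T1:  M=1  r_T1=1
   4) CAS  T1:  M=2  r_T1=1 ✓
   5) LOAD T1:  M=2  r_T1=2
   6) CAS  T0:  M=2  r_T0=1 ✗
   7) LOAD T0:  M=2  r_T0=2
   8) CAS  T0:  M=3  r_T0=2 ✓
   9) CAS  T1:  M=3  r_T1=2 ✗
  10) CAS  T2:  M=3  r_T2=1 ✗

B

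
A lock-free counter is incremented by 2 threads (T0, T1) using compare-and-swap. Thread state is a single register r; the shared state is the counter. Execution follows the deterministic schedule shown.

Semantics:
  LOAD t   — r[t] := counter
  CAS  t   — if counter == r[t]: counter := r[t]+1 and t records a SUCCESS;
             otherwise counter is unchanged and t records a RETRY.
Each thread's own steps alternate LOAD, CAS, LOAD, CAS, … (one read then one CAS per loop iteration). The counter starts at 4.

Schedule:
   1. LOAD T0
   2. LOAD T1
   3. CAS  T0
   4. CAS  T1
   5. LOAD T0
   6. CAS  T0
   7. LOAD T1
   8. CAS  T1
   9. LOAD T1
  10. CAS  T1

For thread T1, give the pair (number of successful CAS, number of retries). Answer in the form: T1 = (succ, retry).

T1 = (2, 1)

step 1: T0 LOAD ⇒ load; ctr=4 reg=4
step 2: T1 LOAD ⇒ load; ctr=4 reg=4
step 3: T0 CAS ⇒ ok; ctr=5 reg=4
step 4: T1 CAS ⇒ retry; ctr=5 reg=4
step 5: T0 LOAD ⇒ load; ctr=5 reg=5
step 6: T0 CAS ⇒ ok; ctr=6 reg=5
step 7: T1 LOAD ⇒ load; ctr=6 reg=6
step 8: T1 CAS ⇒ ok; ctr=7 reg=6
step 9: T1 LOAD ⇒ load; ctr=7 reg=7
step 10: T1 CAS ⇒ ok; ctr=8 reg=7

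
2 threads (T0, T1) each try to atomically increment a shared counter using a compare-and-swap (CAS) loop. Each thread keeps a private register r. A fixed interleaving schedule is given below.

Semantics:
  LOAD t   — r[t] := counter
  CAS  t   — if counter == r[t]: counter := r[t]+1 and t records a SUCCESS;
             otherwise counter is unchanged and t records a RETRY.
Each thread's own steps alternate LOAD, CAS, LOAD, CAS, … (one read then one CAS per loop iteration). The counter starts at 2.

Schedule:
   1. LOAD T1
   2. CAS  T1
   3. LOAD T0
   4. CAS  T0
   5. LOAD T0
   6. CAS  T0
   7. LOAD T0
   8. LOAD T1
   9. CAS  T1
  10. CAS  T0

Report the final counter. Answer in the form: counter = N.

counter = 6

   1) LOAD T1:  M=2  r_T1=2
   2) CAS  T1:  M=3  r_T1=2 ✓
   3) LOAD T0:  M=3  r_T0=3
   4) CAS  T0:  M=4  r_T0=3 ✓
   5) LOAD T0:  M=4  r_T0=4
   6) CAS  T0:  M=5  r_T0=4 ✓
   7) LOAD T0:  M=5  r_T0=5
   8) LOAD T1:  M=5  r_T1=5
   9) CAS  T1:  M=6  r_T1=5 ✓
  10) CAS  T0:  M=6  r_T0=5 ✗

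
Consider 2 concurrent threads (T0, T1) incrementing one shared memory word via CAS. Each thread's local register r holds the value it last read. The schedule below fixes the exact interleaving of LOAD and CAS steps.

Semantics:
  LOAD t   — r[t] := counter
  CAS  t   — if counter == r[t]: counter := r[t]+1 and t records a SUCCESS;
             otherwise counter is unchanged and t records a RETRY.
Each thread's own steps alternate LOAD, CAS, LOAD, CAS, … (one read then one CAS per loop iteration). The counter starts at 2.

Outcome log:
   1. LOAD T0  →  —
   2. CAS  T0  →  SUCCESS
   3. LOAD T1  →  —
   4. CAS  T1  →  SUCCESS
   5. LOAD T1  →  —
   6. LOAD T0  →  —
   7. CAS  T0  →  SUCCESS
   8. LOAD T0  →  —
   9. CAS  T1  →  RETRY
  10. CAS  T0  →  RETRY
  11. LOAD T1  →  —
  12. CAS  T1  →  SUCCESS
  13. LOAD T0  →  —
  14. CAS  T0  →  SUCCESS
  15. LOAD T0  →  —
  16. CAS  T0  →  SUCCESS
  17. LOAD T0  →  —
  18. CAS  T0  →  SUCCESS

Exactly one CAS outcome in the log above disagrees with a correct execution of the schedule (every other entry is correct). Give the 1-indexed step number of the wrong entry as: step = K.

Correct run:
step 1: T0 LOAD ⇒ load; ctr=2 reg=2
step 2: T0 CAS ⇒ ok; ctr=3 reg=2
step 3: T1 LOAD ⇒ load; ctr=3 reg=3
step 4: T1 CAS ⇒ ok; ctr=4 reg=3
step 5: T1 LOAD ⇒ load; ctr=4 reg=4
step 6: T0 LOAD ⇒ load; ctr=4 reg=4
step 7: T0 CAS ⇒ ok; ctr=5 reg=4
step 8: T0 LOAD ⇒ load; ctr=5 reg=5
step 9: T1 CAS ⇒ retry; ctr=5 reg=4
step 10: T0 CAS ⇒ ok; ctr=6 reg=5
step 11: T1 LOAD ⇒ load; ctr=6 reg=6
step 12: T1 CAS ⇒ ok; ctr=7 reg=6
step 13: T0 LOAD ⇒ load; ctr=7 reg=7
step 14: T0 CAS ⇒ ok; ctr=8 reg=7
step 15: T0 LOAD ⇒ load; ctr=8 reg=8
step 16: T0 CAS ⇒ ok; ctr=9 reg=8
step 17: T0 LOAD ⇒ load; ctr=9 reg=9
step 18: T0 CAS ⇒ ok; ctr=10 reg=9
Mismatch at 10.

step = 10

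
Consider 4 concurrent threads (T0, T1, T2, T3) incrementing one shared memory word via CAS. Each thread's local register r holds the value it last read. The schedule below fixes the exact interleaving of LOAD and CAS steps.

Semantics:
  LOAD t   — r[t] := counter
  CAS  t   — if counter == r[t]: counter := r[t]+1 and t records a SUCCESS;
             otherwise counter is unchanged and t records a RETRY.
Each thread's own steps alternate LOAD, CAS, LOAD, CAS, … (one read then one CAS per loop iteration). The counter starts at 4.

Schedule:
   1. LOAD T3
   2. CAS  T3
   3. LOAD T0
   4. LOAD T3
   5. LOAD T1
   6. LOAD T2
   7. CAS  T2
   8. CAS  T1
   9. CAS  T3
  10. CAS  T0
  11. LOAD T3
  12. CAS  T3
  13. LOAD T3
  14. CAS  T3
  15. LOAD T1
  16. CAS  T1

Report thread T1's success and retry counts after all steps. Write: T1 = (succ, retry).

   1) LOAD T3:  M=4  r_T3=4
   2) CAS  T3:  M=5  r_T3=4 ✓
   3) LOAD T0:  M=5  r_T0=5
   4) LOAD T3:  M=5  r_T3=5
   5) LOAD T1:  M=5  r_T1=5
   6) LOAD T2:  M=5  r_T2=5
   7) CAS  T2:  M=6  r_T2=5 ✓
   8) CAS  T1:  M=6  r_T1=5 ✗
   9) CAS  T3:  M=6  r_T3=5 ✗
  10) CAS  T0:  M=6  r_T0=5 ✗
  11) LOAD T3:  M=6  r_T3=6
  12) CAS  T3:  M=7  r_T3=6 ✓
  13) LOAD T3:  M=7  r_T3=7
  14) CAS  T3:  M=8  r_T3=7 ✓
  15) LOAD T1:  M=8  r_T1=8
  16) CAS  T1:  M=9  r_T1=8 ✓

T1 = (1, 1)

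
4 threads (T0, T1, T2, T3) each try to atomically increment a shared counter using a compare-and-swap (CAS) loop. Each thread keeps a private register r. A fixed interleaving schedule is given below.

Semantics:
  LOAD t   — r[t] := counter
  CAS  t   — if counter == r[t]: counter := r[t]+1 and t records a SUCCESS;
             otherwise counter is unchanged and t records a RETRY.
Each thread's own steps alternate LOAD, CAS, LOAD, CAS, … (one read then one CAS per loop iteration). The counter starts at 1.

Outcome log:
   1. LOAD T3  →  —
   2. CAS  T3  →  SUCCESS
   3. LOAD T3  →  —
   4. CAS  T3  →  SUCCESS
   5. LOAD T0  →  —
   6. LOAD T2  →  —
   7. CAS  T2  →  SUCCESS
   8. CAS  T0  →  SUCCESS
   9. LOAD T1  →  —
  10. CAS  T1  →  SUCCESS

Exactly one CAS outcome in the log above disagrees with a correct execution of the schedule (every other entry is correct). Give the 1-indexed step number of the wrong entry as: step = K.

Re-executing:
step 1: T3 LOAD ⇒ load; ctr=1 reg=1
step 2: T3 CAS ⇒ ok; ctr=2 reg=1
step 3: T3 LOAD ⇒ load; ctr=2 reg=2
step 4: T3 CAS ⇒ ok; ctr=3 reg=2
step 5: T0 LOAD ⇒ load; ctr=3 reg=3
step 6: T2 LOAD ⇒ load; ctr=3 reg=3
step 7: T2 CAS ⇒ ok; ctr=4 reg=3
step 8: T0 CAS ⇒ retry; ctr=4 reg=3
step 9: T1 LOAD ⇒ load; ctr=4 reg=4
step 10: T1 CAS ⇒ ok; ctr=5 reg=4
Mismatch at 8.

step = 8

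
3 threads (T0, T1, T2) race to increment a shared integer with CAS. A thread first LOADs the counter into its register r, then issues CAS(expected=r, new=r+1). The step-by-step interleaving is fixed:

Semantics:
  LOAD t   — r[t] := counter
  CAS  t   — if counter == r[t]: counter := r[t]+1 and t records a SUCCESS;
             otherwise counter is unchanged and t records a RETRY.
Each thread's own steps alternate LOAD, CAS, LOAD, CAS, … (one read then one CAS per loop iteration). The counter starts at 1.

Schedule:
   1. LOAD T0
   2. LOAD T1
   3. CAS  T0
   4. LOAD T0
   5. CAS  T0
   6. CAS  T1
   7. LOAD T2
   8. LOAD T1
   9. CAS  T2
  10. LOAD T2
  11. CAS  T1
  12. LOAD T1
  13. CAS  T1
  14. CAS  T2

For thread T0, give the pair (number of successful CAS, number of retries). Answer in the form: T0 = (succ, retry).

1. LOAD T0 → mem=1 r[T0]=1 [LOAD]
2. LOAD T1 → mem=1 r[T1]=1 [LOAD]
3. CAS T0 → mem=2 r[T0]=1 [OK]
4. LOAD T0 → mem=2 r[T0]=2 [LOAD]
5. CAS T0 → mem=3 r[T0]=2 [OK]
6. CAS T1 → mem=3 r[T1]=1 [RETRY]
7. LOAD T2 → mem=3 r[T2]=3 [LOAD]
8. LOAD T1 → mem=3 r[T1]=3 [LOAD]
9. CAS T2 → mem=4 r[T2]=3 [OK]
10. LOAD T2 → mem=4 r[T2]=4 [LOAD]
11. CAS T1 → mem=4 r[T1]=3 [RETRY]
12. LOAD T1 → mem=4 r[T1]=4 [LOAD]
13. CAS T1 → mem=5 r[T1]=4 [OK]
14. CAS T2 → mem=5 r[T2]=4 [RETRY]

T0 = (2, 0)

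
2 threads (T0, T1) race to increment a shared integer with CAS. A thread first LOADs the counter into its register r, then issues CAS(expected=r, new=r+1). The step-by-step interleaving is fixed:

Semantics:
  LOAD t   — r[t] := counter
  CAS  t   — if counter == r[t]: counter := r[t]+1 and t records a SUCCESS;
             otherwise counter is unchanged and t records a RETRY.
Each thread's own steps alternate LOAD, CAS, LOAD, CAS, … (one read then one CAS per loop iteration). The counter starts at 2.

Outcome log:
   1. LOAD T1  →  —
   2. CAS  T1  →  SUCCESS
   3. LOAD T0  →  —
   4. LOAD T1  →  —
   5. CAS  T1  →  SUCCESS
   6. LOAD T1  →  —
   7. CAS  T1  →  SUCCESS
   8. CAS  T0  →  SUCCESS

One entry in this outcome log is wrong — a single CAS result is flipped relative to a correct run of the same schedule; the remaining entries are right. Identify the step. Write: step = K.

Re-executing:
#1 T1 reads 2
#2 T1 CAS(2→3) writes; counter now 3
#3 T0 reads 3
#4 T1 reads 3
#5 T1 CAS(3→4) writes; counter now 4
#6 T1 reads 4
#7 T1 CAS(4→5) writes; counter now 5
#8 T0 CAS(3→4) fails; counter now 5
Log disagrees first at step 8.

step = 8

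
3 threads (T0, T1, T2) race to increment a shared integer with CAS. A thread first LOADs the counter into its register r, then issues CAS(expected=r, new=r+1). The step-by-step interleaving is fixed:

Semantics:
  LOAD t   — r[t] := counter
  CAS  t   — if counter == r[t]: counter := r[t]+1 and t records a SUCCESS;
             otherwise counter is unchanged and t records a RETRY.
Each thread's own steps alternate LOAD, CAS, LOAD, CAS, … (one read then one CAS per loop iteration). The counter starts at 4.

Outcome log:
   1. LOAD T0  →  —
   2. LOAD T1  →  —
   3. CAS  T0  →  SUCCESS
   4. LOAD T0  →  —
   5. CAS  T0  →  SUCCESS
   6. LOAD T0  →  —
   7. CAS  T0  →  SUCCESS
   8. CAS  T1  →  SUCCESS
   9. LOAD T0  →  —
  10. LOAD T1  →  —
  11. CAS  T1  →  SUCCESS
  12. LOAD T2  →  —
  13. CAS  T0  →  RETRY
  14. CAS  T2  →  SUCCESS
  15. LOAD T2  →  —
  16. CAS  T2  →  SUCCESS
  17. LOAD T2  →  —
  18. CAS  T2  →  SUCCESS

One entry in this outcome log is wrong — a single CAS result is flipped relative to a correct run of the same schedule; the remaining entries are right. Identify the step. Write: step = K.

step = 8

Correct run:
#1 T0 reads 4
#2 T1 reads 4
#3 T0 CAS(4→5) writes; counter now 5
#4 T0 reads 5
#5 T0 CAS(5→6) writes; counter now 6
#6 T0 reads 6
#7 T0 CAS(6→7) writes; counter now 7
#8 T1 CAS(4→5) fails; counter now 7
#9 T0 reads 7
#10 T1 reads 7
#11 T1 CAS(7→8) writes; counter now 8
#12 T2 reads 8
#13 T0 CAS(7→8) fails; counter now 8
#14 T2 CAS(8→9) writes; counter now 9
#15 T2 reads 9
#16 T2 CAS(9→10) writes; counter now 10
#17 T2 reads 10
#18 T2 CAS(10→11) writes; counter now 11
Log disagrees first at step 8.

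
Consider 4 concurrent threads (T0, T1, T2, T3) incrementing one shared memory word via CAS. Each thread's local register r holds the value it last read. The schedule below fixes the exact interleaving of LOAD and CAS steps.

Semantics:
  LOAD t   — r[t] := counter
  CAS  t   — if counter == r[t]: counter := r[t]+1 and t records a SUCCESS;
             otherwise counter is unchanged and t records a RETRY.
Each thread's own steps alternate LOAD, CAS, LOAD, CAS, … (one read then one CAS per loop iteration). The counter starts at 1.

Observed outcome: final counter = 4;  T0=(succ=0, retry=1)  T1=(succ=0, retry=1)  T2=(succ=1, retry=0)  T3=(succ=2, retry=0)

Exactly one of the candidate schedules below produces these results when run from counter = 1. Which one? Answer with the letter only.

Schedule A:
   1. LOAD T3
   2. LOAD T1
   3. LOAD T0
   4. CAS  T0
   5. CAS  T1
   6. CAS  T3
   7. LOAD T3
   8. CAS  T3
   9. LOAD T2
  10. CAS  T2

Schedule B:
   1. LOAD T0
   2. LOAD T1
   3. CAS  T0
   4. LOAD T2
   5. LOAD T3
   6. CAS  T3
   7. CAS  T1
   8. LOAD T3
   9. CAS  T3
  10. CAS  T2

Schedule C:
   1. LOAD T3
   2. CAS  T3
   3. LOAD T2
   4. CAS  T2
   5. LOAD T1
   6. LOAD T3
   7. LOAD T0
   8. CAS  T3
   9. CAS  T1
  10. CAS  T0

Simulating candidate C:
step 1: T3 LOAD ⇒ load; ctr=1 reg=1
step 2: T3 CAS ⇒ ok; ctr=2 reg=1
step 3: T2 LOAD ⇒ load; ctr=2 reg=2
step 4: T2 CAS ⇒ ok; ctr=3 reg=2
step 5: T1 LOAD ⇒ load; ctr=3 reg=3
step 6: T3 LOAD ⇒ load; ctr=3 reg=3
step 7: T0 LOAD ⇒ load; ctr=3 reg=3
step 8: T3 CAS ⇒ ok; ctr=4 reg=3
step 9: T1 CAS ⇒ retry; ctr=4 reg=3
step 10: T0 CAS ⇒ retry; ctr=4 reg=3

C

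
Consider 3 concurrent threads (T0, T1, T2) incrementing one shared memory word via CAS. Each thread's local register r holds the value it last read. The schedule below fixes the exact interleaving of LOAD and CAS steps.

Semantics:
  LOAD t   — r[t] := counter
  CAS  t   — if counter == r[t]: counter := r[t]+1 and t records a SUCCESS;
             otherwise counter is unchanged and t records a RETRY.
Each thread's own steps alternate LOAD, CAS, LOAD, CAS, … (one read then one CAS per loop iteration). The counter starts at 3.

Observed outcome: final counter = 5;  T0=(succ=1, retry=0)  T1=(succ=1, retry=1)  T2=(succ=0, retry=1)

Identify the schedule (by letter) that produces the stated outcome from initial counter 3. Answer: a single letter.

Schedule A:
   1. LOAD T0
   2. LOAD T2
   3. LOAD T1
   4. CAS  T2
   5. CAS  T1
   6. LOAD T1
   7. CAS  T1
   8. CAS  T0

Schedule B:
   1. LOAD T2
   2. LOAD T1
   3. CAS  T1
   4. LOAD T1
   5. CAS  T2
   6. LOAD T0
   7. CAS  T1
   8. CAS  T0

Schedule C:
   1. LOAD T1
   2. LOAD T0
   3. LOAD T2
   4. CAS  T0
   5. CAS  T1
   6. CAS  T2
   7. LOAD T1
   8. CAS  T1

C

Run C:
step 1: T1 LOAD ⇒ load; ctr=3 reg=3
step 2: T0 LOAD ⇒ load; ctr=3 reg=3
step 3: T2 LOAD ⇒ load; ctr=3 reg=3
step 4: T0 CAS ⇒ ok; ctr=4 reg=3
step 5: T1 CAS ⇒ retry; ctr=4 reg=3
step 6: T2 CAS ⇒ retry; ctr=4 reg=3
step 7: T1 LOAD ⇒ load; ctr=4 reg=4
step 8: T1 CAS ⇒ ok; ctr=5 reg=4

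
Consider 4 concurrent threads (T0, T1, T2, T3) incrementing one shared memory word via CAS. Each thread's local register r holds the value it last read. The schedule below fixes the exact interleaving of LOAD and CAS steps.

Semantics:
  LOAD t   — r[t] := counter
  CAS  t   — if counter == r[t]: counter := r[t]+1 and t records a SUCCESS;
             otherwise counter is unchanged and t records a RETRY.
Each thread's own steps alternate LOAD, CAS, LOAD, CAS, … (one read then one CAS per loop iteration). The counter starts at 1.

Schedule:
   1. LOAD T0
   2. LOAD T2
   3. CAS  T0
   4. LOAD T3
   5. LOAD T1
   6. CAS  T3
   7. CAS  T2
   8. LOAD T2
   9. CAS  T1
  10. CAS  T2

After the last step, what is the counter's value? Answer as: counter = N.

counter = 4

step 1: T0 LOAD ⇒ load; ctr=1 reg=1
step 2: T2 LOAD ⇒ load; ctr=1 reg=1
step 3: T0 CAS ⇒ ok; ctr=2 reg=1
step 4: T3 LOAD ⇒ load; ctr=2 reg=2
step 5: T1 LOAD ⇒ load; ctr=2 reg=2
step 6: T3 CAS ⇒ ok; ctr=3 reg=2
step 7: T2 CAS ⇒ retry; ctr=3 reg=1
step 8: T2 LOAD ⇒ load; ctr=3 reg=3
step 9: T1 CAS ⇒ retry; ctr=3 reg=2
step 10: T2 CAS ⇒ ok; ctr=4 reg=3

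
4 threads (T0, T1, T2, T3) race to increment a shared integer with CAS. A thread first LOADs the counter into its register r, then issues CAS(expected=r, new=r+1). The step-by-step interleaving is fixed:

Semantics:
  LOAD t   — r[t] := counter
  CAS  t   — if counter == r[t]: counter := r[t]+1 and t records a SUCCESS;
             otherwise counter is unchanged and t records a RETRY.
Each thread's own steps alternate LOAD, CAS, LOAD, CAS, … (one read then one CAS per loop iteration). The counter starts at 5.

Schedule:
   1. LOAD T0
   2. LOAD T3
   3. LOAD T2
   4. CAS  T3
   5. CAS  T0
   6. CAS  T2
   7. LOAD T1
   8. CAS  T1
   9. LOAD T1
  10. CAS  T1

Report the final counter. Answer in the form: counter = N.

counter = 8

#1 T0 reads 5
#2 T3 reads 5
#3 T2 reads 5
#4 T3 CAS(5→6) writes; counter now 6
#5 T0 CAS(5→6) fails; counter now 6
#6 T2 CAS(5→6) fails; counter now 6
#7 T1 reads 6
#8 T1 CAS(6→7) writes; counter now 7
#9 T1 reads 7
#10 T1 CAS(7→8) writes; counter now 8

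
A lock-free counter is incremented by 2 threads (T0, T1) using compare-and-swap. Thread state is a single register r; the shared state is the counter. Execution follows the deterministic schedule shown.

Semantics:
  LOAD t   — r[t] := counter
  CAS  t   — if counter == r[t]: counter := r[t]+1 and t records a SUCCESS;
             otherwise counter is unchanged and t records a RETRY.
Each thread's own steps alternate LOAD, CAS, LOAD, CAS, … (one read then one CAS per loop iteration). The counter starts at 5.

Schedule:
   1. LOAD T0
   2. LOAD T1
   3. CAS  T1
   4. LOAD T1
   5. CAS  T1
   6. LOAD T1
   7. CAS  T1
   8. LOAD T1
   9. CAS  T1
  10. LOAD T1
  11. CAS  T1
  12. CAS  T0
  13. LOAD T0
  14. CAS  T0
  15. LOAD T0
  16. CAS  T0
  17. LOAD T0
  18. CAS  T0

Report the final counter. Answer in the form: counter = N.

[1] T0.load  rd  (counter 5, T0.r 5)
[2] T1.load  rd  (counter 5, T1.r 5)
[3] T1.cas  hit  (counter 6, T1.r 5)
[4] T1.load  rd  (counter 6, T1.r 6)
[5] T1.cas  hit  (counter 7, T1.r 6)
[6] T1.load  rd  (counter 7, T1.r 7)
[7] T1.cas  hit  (counter 8, T1.r 7)
[8] T1.load  rd  (counter 8, T1.r 8)
[9] T1.cas  hit  (counter 9, T1.r 8)
[10] T1.load  rd  (counter 9, T1.r 9)
[11] T1.cas  hit  (counter 10, T1.r 9)
[12] T0.cas  miss  (counter 10, T0.r 5)
[13] T0.load  rd  (counter 10, T0.r 10)
[14] T0.cas  hit  (counter 11, T0.r 10)
[15] T0.load  rd  (counter 11, T0.r 11)
[16] T0.cas  hit  (counter 12, T0.r 11)
[17] T0.load  rd  (counter 12, T0.r 12)
[18] T0.cas  hit  (counter 13, T0.r 12)

counter = 13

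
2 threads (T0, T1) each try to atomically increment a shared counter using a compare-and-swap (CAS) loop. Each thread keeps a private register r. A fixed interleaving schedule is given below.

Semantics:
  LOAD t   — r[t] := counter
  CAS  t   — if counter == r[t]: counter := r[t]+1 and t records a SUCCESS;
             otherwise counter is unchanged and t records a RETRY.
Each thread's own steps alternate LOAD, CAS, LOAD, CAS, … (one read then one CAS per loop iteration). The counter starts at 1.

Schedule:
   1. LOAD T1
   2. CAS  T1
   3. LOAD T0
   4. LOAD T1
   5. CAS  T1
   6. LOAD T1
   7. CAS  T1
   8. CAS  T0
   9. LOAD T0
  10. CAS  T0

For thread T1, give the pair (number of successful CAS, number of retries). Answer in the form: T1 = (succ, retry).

T1 = (3, 0)

   1) LOAD T1:  M=1  r_T1=1
   2) CAS  T1:  M=2  r_T1=1 ✓
   3) LOAD T0:  M=2  r_T0=2
   4) LOAD T1:  M=2  r_T1=2
   5) CAS  T1:  M=3  r_T1=2 ✓
   6) LOAD T1:  M=3  r_T1=3
   7) CAS  T1:  M=4  r_T1=3 ✓
   8) CAS  T0:  M=4  r_T0=2 ✗
   9) LOAD T0:  M=4  r_T0=4
  10) CAS  T0:  M=5  r_T0=4 ✓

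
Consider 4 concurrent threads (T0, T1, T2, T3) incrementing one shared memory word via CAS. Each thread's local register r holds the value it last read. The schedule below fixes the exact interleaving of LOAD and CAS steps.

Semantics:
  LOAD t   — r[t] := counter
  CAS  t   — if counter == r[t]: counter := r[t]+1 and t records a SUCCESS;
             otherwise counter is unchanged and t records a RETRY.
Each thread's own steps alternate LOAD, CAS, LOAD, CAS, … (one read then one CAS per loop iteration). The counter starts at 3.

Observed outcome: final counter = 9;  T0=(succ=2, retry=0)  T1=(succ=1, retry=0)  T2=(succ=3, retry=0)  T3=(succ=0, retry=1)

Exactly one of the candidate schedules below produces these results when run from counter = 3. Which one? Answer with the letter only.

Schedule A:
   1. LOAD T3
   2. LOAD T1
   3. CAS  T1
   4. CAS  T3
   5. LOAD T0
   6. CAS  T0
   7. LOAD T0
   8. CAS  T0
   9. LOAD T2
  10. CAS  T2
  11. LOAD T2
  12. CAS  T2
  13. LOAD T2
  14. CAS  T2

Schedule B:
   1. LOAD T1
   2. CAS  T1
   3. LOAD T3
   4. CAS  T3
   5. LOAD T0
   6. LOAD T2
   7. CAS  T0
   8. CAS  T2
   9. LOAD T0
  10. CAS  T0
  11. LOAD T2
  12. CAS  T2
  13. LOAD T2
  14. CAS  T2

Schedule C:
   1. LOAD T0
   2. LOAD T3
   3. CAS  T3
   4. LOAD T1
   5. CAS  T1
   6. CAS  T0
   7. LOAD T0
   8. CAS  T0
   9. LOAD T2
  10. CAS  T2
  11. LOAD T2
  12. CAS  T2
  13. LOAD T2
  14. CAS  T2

Run A:
T3 LOAD — after: cnt=3, r=3 — load
T1 LOAD — after: cnt=3, r=3 — load
T1 CAS — after: cnt=4, r=3 — ok
T3 CAS — after: cnt=4, r=3 — retry
T0 LOAD — after: cnt=4, r=4 — load
T0 CAS — after: cnt=5, r=4 — ok
T0 LOAD — after: cnt=5, r=5 — load
T0 CAS — after: cnt=6, r=5 — ok
T2 LOAD — after: cnt=6, r=6 — load
T2 CAS — after: cnt=7, r=6 — ok
T2 LOAD — after: cnt=7, r=7 — load
T2 CAS — after: cnt=8, r=7 — ok
T2 LOAD — after: cnt=8, r=8 — load
T2 CAS — after: cnt=9, r=8 — ok

A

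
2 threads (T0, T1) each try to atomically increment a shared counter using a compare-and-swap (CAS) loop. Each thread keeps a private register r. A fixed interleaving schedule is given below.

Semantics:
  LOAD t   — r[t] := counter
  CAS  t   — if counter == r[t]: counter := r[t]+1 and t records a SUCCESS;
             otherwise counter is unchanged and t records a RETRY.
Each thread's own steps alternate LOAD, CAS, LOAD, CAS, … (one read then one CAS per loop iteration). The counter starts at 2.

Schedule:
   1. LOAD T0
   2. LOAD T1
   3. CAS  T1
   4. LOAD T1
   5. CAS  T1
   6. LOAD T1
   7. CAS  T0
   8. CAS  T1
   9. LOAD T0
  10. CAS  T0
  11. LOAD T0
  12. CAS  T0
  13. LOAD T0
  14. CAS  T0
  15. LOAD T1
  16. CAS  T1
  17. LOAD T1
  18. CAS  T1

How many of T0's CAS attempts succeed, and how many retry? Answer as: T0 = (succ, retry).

T0 = (3, 1)

   1) LOAD T0:  M=2  r_T0=2
   2) LOAD T1:  M=2  r_T1=2
   3) CAS  T1:  M=3  r_T1=2 ✓
   4) LOAD T1:  M=3  r_T1=3
   5) CAS  T1:  M=4  r_T1=3 ✓
   6) LOAD T1:  M=4  r_T1=4
   7) CAS  T0:  M=4  r_T0=2 ✗
   8) CAS  T1:  M=5  r_T1=4 ✓
   9) LOAD T0:  M=5  r_T0=5
  10) CAS  T0:  M=6  r_T0=5 ✓
  11) LOAD T0:  M=6  r_T0=6
  12) CAS  T0:  M=7  r_T0=6 ✓
  13) LOAD T0:  M=7  r_T0=7
  14) CAS  T0:  M=8  r_T0=7 ✓
  15) LOAD T1:  M=8  r_T1=8
  16) CAS  T1:  M=9  r_T1=8 ✓
  17) LOAD T1:  M=9  r_T1=9
  18) CAS  T1:  M=10  r_T1=9 ✓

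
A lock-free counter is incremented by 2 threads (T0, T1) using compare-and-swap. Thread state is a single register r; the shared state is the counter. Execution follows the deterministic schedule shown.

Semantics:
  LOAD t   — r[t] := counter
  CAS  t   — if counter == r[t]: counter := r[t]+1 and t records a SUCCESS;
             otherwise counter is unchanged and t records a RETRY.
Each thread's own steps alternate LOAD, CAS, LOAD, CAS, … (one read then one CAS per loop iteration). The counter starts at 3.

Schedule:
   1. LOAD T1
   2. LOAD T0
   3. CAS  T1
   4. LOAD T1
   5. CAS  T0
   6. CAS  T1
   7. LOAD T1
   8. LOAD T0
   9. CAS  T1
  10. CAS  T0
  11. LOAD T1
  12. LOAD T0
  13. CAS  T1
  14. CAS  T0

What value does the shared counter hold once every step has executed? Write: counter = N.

counter = 7

T1 LOAD — after: cnt=3, r=3 — load
T0 LOAD — after: cnt=3, r=3 — load
T1 CAS — after: cnt=4, r=3 — ok
T1 LOAD — after: cnt=4, r=4 — load
T0 CAS — after: cnt=4, r=3 — retry
T1 CAS — after: cnt=5, r=4 — ok
T1 LOAD — after: cnt=5, r=5 — load
T0 LOAD — after: cnt=5, r=5 — load
T1 CAS — after: cnt=6, r=5 — ok
T0 CAS — after: cnt=6, r=5 — retry
T1 LOAD — after: cnt=6, r=6 — load
T0 LOAD — after: cnt=6, r=6 — load
T1 CAS — after: cnt=7, r=6 — ok
T0 CAS — after: cnt=7, r=6 — retry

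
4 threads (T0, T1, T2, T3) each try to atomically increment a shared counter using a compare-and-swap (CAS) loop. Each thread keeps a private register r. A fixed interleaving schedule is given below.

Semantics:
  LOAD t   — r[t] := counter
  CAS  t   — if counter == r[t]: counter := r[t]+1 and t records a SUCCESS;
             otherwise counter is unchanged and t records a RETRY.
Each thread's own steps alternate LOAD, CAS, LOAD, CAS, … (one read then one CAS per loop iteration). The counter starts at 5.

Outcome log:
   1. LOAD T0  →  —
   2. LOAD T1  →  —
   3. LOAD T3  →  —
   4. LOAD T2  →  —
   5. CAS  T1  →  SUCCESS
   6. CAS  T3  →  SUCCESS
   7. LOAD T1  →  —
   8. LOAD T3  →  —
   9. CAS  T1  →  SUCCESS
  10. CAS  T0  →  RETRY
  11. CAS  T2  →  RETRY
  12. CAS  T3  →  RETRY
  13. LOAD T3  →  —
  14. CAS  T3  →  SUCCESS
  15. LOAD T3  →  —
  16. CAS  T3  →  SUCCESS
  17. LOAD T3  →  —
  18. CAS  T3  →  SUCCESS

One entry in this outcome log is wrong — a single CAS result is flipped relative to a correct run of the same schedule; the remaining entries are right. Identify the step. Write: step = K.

step = 6

Correct run:
1. LOAD T0 → mem=5 r[T0]=5 [LOAD]
2. LOAD T1 → mem=5 r[T1]=5 [LOAD]
3. LOAD T3 → mem=5 r[T3]=5 [LOAD]
4. LOAD T2 → mem=5 r[T2]=5 [LOAD]
5. CAS T1 → mem=6 r[T1]=5 [OK]
6. CAS T3 → mem=6 r[T3]=5 [RETRY]
7. LOAD T1 → mem=6 r[T1]=6 [LOAD]
8. LOAD T3 → mem=6 r[T3]=6 [LOAD]
9. CAS T1 → mem=7 r[T1]=6 [OK]
10. CAS T0 → mem=7 r[T0]=5 [RETRY]
11. CAS T2 → mem=7 r[T2]=5 [RETRY]
12. CAS T3 → mem=7 r[T3]=6 [RETRY]
13. LOAD T3 → mem=7 r[T3]=7 [LOAD]
14. CAS T3 → mem=8 r[T3]=7 [OK]
15. LOAD T3 → mem=8 r[T3]=8 [LOAD]
16. CAS T3 → mem=9 r[T3]=8 [OK]
17. LOAD T3 → mem=9 r[T3]=9 [LOAD]
18. CAS T3 → mem=10 r[T3]=9 [OK]
Flip is step 6.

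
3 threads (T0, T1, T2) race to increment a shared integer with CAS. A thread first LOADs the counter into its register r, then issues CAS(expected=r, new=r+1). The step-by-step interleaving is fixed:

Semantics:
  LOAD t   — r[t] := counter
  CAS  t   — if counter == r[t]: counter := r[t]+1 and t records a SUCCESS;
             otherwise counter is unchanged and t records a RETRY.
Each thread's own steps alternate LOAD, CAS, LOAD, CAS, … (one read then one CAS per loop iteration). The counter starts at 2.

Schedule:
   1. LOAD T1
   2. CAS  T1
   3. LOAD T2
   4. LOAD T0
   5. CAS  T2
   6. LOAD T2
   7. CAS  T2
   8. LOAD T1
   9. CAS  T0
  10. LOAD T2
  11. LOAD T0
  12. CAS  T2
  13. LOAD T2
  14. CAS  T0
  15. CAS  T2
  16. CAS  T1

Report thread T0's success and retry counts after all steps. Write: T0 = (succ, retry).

T1 LOAD — after: cnt=2, r=2 — load
T1 CAS — after: cnt=3, r=2 — ok
T2 LOAD — after: cnt=3, r=3 — load
T0 LOAD — after: cnt=3, r=3 — load
T2 CAS — after: cnt=4, r=3 — ok
T2 LOAD — after: cnt=4, r=4 — load
T2 CAS — after: cnt=5, r=4 — ok
T1 LOAD — after: cnt=5, r=5 — load
T0 CAS — after: cnt=5, r=3 — retry
T2 LOAD — after: cnt=5, r=5 — load
T0 LOAD — after: cnt=5, r=5 — load
T2 CAS — after: cnt=6, r=5 — ok
T2 LOAD — after: cnt=6, r=6 — load
T0 CAS — after: cnt=6, r=5 — retry
T2 CAS — after: cnt=7, r=6 — ok
T1 CAS — after: cnt=7, r=5 — retry

T0 = (0, 2)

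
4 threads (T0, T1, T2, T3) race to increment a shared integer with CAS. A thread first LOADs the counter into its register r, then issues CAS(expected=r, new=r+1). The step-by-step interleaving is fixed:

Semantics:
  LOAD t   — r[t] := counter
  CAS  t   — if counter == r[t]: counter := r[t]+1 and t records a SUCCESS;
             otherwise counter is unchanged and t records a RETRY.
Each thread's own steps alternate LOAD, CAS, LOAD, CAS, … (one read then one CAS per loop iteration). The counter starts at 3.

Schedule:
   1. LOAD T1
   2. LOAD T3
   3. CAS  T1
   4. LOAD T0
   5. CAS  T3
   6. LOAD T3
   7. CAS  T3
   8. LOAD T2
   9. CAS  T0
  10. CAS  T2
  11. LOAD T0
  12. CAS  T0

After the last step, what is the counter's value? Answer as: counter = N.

counter = 7

T1 LOAD — after: cnt=3, r=3 — load
T3 LOAD — after: cnt=3, r=3 — load
T1 CAS — after: cnt=4, r=3 — ok
T0 LOAD — after: cnt=4, r=4 — load
T3 CAS — after: cnt=4, r=3 — retry
T3 LOAD — after: cnt=4, r=4 — load
T3 CAS — after: cnt=5, r=4 — ok
T2 LOAD — after: cnt=5, r=5 — load
T0 CAS — after: cnt=5, r=4 — retry
T2 CAS — after: cnt=6, r=5 — ok
T0 LOAD — after: cnt=6, r=6 — load
T0 CAS — after: cnt=7, r=6 — ok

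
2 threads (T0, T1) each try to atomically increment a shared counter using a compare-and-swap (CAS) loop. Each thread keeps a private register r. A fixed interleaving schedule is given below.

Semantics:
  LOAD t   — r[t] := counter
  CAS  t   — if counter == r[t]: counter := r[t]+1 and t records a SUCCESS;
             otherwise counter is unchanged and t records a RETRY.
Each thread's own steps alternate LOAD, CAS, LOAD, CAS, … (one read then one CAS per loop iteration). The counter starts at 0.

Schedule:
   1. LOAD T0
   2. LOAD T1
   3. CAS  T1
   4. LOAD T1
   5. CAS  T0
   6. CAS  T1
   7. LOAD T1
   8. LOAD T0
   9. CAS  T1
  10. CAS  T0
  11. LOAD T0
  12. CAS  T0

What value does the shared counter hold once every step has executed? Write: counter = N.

T0 LOAD — after: cnt=0, r=0 — load
T1 LOAD — after: cnt=0, r=0 — load
T1 CAS — after: cnt=1, r=0 — ok
T1 LOAD — after: cnt=1, r=1 — load
T0 CAS — after: cnt=1, r=0 — retry
T1 CAS — after: cnt=2, r=1 — ok
T1 LOAD — after: cnt=2, r=2 — load
T0 LOAD — after: cnt=2, r=2 — load
T1 CAS — after: cnt=3, r=2 — ok
T0 CAS — after: cnt=3, r=2 — retry
T0 LOAD — after: cnt=3, r=3 — load
T0 CAS — after: cnt=4, r=3 — ok

counter = 4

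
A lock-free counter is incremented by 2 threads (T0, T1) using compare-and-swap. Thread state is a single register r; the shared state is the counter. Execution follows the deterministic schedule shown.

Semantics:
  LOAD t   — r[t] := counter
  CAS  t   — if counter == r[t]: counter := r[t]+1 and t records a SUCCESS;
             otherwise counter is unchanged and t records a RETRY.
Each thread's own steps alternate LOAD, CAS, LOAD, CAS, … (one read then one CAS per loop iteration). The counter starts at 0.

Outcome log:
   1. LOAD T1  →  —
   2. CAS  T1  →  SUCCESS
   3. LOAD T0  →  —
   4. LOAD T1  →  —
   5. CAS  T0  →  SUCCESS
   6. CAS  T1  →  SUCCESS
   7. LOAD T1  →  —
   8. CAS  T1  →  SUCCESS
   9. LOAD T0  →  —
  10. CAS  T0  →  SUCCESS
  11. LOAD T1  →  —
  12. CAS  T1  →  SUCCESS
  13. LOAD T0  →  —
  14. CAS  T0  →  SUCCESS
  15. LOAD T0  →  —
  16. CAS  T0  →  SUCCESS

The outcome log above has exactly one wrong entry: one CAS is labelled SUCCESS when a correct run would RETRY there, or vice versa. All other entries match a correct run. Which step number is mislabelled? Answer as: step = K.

step = 6

Reference trace:
step 1: T1 LOAD ⇒ load; ctr=0 reg=0
step 2: T1 CAS ⇒ ok; ctr=1 reg=0
step 3: T0 LOAD ⇒ load; ctr=1 reg=1
step 4: T1 LOAD ⇒ load; ctr=1 reg=1
step 5: T0 CAS ⇒ ok; ctr=2 reg=1
step 6: T1 CAS ⇒ retry; ctr=2 reg=1
step 7: T1 LOAD ⇒ load; ctr=2 reg=2
step 8: T1 CAS ⇒ ok; ctr=3 reg=2
step 9: T0 LOAD ⇒ load; ctr=3 reg=3
step 10: T0 CAS ⇒ ok; ctr=4 reg=3
step 11: T1 LOAD ⇒ load; ctr=4 reg=4
step 12: T1 CAS ⇒ ok; ctr=5 reg=4
step 13: T0 LOAD ⇒ load; ctr=5 reg=5
step 14: T0 CAS ⇒ ok; ctr=6 reg=5
step 15: T0 LOAD ⇒ load; ctr=6 reg=6
step 16: T0 CAS ⇒ ok; ctr=7 reg=6
Mismatch at 6.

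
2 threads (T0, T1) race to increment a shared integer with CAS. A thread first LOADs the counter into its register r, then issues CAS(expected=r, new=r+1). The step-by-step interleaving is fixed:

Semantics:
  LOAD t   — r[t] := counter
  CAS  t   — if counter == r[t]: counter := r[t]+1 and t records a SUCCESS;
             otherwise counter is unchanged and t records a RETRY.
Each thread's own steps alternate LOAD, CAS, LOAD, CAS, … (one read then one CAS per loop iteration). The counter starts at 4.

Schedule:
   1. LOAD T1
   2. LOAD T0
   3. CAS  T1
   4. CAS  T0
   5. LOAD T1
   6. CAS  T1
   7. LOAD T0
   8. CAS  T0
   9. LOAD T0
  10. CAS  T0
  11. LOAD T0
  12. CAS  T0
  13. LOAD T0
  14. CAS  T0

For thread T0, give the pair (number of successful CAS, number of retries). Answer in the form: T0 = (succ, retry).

   1) LOAD T1:  M=4  r_T1=4
   2) LOAD T0:  M=4  r_T0=4
   3) CAS  T1:  M=5  r_T1=4 ✓
   4) CAS  T0:  M=5  r_T0=4 ✗
   5) LOAD T1:  M=5  r_T1=5
   6) CAS  T1:  M=6  r_T1=5 ✓
   7) LOAD T0:  M=6  r_T0=6
   8) CAS  T0:  M=7  r_T0=6 ✓
   9) LOAD T0:  M=7  r_T0=7
  10) CAS  T0:  M=8  r_T0=7 ✓
  11) LOAD T0:  M=8  r_T0=8
  12) CAS  T0:  M=9  r_T0=8 ✓
  13) LOAD T0:  M=9  r_T0=9
  14) CAS  T0:  M=10  r_T0=9 ✓

T0 = (4, 1)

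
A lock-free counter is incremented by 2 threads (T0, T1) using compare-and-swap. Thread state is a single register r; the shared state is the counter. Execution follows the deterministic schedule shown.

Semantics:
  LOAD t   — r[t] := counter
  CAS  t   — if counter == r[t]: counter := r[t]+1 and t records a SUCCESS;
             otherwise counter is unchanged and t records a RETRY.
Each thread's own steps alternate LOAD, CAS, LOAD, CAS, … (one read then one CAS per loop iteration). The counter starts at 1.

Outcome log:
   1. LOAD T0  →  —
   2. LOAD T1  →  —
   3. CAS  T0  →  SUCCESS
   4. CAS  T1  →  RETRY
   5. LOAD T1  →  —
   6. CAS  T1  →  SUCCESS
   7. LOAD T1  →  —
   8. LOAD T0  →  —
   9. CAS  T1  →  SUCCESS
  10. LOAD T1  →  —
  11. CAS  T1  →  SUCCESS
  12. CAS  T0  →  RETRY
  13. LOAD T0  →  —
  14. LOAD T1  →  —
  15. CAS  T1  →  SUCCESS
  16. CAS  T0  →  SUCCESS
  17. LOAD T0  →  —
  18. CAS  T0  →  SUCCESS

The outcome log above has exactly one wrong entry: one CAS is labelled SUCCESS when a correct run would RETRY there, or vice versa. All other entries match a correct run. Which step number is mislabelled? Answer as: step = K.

Correct run:
1. LOAD T0 → mem=1 r[T0]=1 [LOAD]
2. LOAD T1 → mem=1 r[T1]=1 [LOAD]
3. CAS T0 → mem=2 r[T0]=1 [OK]
4. CAS T1 → mem=2 r[T1]=1 [RETRY]
5. LOAD T1 → mem=2 r[T1]=2 [LOAD]
6. CAS T1 → mem=3 r[T1]=2 [OK]
7. LOAD T1 → mem=3 r[T1]=3 [LOAD]
8. LOAD T0 → mem=3 r[T0]=3 [LOAD]
9. CAS T1 → mem=4 r[T1]=3 [OK]
10. LOAD T1 → mem=4 r[T1]=4 [LOAD]
11. CAS T1 → mem=5 r[T1]=4 [OK]
12. CAS T0 → mem=5 r[T0]=3 [RETRY]
13. LOAD T0 → mem=5 r[T0]=5 [LOAD]
14. LOAD T1 → mem=5 r[T1]=5 [LOAD]
15. CAS T1 → mem=6 r[T1]=5 [OK]
16. CAS T0 → mem=6 r[T0]=5 [RETRY]
17. LOAD T0 → mem=6 r[T0]=6 [LOAD]
18. CAS T0 → mem=7 r[T0]=6 [OK]
Mismatch at 16.

step = 16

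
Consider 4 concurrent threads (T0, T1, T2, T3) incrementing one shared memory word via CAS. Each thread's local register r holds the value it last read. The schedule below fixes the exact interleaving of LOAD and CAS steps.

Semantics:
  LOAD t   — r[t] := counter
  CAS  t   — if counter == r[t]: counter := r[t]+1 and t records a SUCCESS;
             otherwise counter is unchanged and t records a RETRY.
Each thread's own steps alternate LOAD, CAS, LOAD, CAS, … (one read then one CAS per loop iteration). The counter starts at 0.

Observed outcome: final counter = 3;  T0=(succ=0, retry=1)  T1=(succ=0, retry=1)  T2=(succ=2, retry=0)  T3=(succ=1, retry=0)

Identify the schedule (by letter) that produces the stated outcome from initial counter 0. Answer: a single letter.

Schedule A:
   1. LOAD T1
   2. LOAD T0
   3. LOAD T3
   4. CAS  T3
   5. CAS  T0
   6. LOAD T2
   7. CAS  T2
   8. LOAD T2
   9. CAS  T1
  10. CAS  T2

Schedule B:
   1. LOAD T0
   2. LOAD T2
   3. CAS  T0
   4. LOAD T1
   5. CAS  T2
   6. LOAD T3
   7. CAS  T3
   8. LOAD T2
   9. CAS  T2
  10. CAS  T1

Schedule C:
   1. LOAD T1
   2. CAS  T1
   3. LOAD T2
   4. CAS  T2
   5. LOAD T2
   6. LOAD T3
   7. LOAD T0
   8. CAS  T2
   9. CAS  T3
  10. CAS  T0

Simulating candidate A:
[1] T1.load  rd  (counter 0, T1.r 0)
[2] T0.load  rd  (counter 0, T0.r 0)
[3] T3.load  rd  (counter 0, T3.r 0)
[4] T3.cas  hit  (counter 1, T3.r 0)
[5] T0.cas  miss  (counter 1, T0.r 0)
[6] T2.load  rd  (counter 1, T2.r 1)
[7] T2.cas  hit  (counter 2, T2.r 1)
[8] T2.load  rd  (counter 2, T2.r 2)
[9] T1.cas  miss  (counter 2, T1.r 0)
[10] T2.cas  hit  (counter 3, T2.r 2)

A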